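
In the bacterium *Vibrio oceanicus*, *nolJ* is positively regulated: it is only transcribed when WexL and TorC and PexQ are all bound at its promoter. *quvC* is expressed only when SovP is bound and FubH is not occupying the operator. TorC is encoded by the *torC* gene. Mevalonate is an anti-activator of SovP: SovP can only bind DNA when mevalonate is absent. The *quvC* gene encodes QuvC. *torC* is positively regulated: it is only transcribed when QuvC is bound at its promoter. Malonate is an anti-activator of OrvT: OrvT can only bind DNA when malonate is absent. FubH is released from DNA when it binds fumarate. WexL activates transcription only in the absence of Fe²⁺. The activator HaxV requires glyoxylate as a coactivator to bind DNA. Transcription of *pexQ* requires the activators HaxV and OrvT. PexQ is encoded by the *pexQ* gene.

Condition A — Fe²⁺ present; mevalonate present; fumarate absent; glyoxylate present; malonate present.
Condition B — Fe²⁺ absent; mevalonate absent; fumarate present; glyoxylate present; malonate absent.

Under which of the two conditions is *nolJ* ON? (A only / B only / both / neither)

B only

Condition A:
Fe²⁺ is present, so WexL is inactive.
Mevalonate is present, so SovP is inactive.
Fumarate is absent, so FubH is active.
With repressor FubH bound, *quvC* is not transcribed.
So QuvC is not produced.
Required activator QuvC is absent, so *torC* is not transcribed.
So TorC is not produced.
Glyoxylate is present, so HaxV is active.
Malonate is present, so OrvT is inactive.
Required activator OrvT is absent, so *pexQ* is not transcribed.
So PexQ is not produced.
Required activator WexL is absent, so *nolJ* is not transcribed.
→ *nolJ* is OFF in A.
Condition B:
Fe²⁺ is absent, so WexL is active.
Mevalonate is absent, so SovP is active.
Fumarate is present, so FubH is inactive.
No repressor is bound and SovP is active, so *quvC* is transcribed.
So QuvC is produced and active.
No repressor is bound and QuvC is active, so *torC* is transcribed.
So TorC is produced and active.
Glyoxylate is present, so HaxV is active.
Malonate is absent, so OrvT is active.
No repressor is bound and HaxV and OrvT are active, so *pexQ* is transcribed.
So PexQ is produced and active.
No repressor is bound and WexL and TorC and PexQ are active, so *nolJ* is transcribed.
→ *nolJ* is ON in B.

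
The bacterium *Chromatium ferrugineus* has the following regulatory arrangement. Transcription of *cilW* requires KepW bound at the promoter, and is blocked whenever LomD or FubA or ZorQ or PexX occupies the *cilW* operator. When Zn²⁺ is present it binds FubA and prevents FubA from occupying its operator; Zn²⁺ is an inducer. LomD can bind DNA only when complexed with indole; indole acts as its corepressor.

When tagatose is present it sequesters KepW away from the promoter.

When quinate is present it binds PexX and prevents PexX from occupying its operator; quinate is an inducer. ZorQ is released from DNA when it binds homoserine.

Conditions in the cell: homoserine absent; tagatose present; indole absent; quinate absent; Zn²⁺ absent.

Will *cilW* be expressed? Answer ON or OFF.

Indole is absent, so LomD is inactive.
Zn²⁺ is absent, so FubA is active.
Homoserine is absent, so ZorQ is active.
Tagatose is present, so KepW is inactive.
Quinate is absent, so PexX is active.
With repressor FubA bound, *cilW* is not transcribed.

OFF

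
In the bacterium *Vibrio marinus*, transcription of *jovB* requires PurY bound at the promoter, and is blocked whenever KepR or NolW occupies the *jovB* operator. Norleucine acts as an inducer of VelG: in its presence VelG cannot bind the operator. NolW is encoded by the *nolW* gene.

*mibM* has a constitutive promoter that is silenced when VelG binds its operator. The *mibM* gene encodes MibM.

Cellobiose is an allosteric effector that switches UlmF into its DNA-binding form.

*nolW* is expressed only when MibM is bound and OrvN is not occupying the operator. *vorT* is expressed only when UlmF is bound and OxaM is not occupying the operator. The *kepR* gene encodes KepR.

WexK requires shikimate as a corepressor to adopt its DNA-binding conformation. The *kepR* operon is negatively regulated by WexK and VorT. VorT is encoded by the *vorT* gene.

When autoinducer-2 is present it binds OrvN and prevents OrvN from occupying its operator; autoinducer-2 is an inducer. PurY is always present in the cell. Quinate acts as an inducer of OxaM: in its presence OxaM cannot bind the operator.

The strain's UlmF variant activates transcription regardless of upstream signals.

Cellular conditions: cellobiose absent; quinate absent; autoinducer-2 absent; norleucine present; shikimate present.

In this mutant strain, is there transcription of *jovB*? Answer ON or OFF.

Shikimate is present, so WexK is active.
Quinate is absent, so OxaM is active.
UlmF is constitutively active in this strain.
With repressor OxaM bound, *vorT* is not transcribed.
So VorT is not produced.
With repressor WexK bound, *kepR* is not transcribed.
So KepR is not produced.
Autoinducer-2 is absent, so OrvN is active.
Norleucine is present, so VelG is inactive.
With no repressor bound, *mibM* is transcribed.
So MibM is produced and active.
With repressor OrvN bound, *nolW* is not transcribed.
So NolW is not produced.
PurY is produced constitutively and is active.
No repressor is bound and PurY is active, so *jovB* is transcribed.

ON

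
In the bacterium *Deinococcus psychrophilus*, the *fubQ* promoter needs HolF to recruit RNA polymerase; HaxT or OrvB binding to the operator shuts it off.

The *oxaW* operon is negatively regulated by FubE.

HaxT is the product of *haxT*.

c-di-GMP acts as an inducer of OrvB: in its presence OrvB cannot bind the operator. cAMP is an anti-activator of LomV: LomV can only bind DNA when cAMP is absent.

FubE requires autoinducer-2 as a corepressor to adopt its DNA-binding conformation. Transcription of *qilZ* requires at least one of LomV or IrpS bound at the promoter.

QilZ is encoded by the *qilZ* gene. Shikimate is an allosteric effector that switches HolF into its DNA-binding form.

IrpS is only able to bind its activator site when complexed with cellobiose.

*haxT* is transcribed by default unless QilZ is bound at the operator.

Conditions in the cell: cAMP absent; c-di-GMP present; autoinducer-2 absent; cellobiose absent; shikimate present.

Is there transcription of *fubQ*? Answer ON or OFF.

ON

Shikimate is present, so HolF is active.
cAMP is absent, so LomV is active.
Cellobiose is absent, so IrpS is inactive.
Activator LomV is present, so *qilZ* is transcribed.
So QilZ is produced and active.
With repressor QilZ bound, *haxT* is not transcribed.
So HaxT is not produced.
c-di-GMP is present, so OrvB is inactive.
No repressor is bound and HolF is active, so *fubQ* is transcribed.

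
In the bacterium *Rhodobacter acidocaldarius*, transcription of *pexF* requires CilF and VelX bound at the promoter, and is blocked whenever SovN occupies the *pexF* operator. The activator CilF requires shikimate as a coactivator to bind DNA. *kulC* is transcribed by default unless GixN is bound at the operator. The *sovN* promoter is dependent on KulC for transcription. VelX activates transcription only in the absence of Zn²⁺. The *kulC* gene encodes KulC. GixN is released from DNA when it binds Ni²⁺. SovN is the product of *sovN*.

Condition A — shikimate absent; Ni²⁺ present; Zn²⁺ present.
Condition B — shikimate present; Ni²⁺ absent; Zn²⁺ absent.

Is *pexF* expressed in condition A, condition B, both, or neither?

B only

Condition A:
Shikimate is absent, so CilF is inactive.
Ni²⁺ is present, so GixN is inactive.
With no repressor bound, *kulC* is transcribed.
So KulC is produced and active.
No repressor is bound and KulC is active, so *sovN* is transcribed.
So SovN is produced and active.
Zn²⁺ is present, so VelX is inactive.
With repressor SovN bound, *pexF* is not transcribed.
→ *pexF* is OFF in A.
Condition B:
Shikimate is present, so CilF is active.
Ni²⁺ is absent, so GixN is active.
With repressor GixN bound, *kulC* is not transcribed.
So KulC is not produced.
Required activator KulC is absent, so *sovN* is not transcribed.
So SovN is not produced.
Zn²⁺ is absent, so VelX is active.
No repressor is bound and CilF and VelX are active, so *pexF* is transcribed.
→ *pexF* is ON in B.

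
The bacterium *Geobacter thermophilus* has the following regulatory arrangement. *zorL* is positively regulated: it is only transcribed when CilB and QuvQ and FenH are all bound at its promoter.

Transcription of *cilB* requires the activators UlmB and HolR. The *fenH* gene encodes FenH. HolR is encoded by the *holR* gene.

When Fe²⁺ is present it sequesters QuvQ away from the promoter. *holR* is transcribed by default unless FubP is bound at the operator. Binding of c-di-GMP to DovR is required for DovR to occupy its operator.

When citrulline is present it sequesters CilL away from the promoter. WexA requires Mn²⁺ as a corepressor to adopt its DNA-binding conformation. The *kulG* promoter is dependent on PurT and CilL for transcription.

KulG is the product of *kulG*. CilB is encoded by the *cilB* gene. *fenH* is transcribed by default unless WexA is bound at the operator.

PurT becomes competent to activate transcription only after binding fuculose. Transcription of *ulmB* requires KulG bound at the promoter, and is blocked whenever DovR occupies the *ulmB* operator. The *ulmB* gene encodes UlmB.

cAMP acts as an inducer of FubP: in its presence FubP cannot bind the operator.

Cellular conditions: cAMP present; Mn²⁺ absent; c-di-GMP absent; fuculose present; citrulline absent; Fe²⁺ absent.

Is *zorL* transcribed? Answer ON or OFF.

Fuculose is present, so PurT is active.
Citrulline is absent, so CilL is active.
No repressor is bound and PurT and CilL are active, so *kulG* is transcribed.
So KulG is produced and active.
c-di-GMP is absent, so DovR is inactive.
No repressor is bound and KulG is active, so *ulmB* is transcribed.
So UlmB is produced and active.
cAMP is present, so FubP is inactive.
With no repressor bound, *holR* is transcribed.
So HolR is produced and active.
No repressor is bound and UlmB and HolR are active, so *cilB* is transcribed.
So CilB is produced and active.
Fe²⁺ is absent, so QuvQ is active.
Mn²⁺ is absent, so WexA is inactive.
With no repressor bound, *fenH* is transcribed.
So FenH is produced and active.
No repressor is bound and CilB and QuvQ and FenH are active, so *zorL* is transcribed.

ON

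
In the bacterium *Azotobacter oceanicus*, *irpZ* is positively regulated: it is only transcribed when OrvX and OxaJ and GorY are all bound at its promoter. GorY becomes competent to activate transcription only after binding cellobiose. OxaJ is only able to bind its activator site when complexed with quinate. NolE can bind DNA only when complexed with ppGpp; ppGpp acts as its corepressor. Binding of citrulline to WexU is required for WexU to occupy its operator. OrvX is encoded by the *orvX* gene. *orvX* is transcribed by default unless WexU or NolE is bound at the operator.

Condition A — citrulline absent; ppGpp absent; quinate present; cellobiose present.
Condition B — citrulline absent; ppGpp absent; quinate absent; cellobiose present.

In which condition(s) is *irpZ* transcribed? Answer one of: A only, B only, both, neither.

Condition A:
Citrulline is absent, so WexU is inactive.
ppGpp is absent, so NolE is inactive.
With no repressor bound, *orvX* is transcribed.
So OrvX is produced and active.
Quinate is present, so OxaJ is active.
Cellobiose is present, so GorY is active.
No repressor is bound and OrvX and OxaJ and GorY are active, so *irpZ* is transcribed.
→ *irpZ* is ON in A.
Condition B:
Citrulline is absent, so WexU is inactive.
ppGpp is absent, so NolE is inactive.
With no repressor bound, *orvX* is transcribed.
So OrvX is produced and active.
Quinate is absent, so OxaJ is inactive.
Cellobiose is present, so GorY is active.
Required activator OxaJ is absent, so *irpZ* is not transcribed.
→ *irpZ* is OFF in B.

A only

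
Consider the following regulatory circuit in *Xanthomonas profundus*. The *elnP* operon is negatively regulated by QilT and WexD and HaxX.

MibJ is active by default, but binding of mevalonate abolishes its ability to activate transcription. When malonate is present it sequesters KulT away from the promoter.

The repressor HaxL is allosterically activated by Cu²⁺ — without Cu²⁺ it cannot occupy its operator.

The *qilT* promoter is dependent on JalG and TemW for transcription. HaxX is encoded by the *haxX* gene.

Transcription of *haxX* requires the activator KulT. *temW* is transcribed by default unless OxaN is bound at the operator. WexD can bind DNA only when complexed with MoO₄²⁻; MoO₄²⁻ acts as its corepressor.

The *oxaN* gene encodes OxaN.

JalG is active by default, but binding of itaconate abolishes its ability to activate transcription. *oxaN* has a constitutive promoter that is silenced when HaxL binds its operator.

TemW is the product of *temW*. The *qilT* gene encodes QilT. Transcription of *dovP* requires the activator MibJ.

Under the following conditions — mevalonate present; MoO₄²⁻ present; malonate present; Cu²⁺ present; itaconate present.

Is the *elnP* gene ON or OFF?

OFF

Itaconate is present, so JalG is inactive.
Cu²⁺ is present, so HaxL is active.
With repressor HaxL bound, *oxaN* is not transcribed.
So OxaN is not produced.
With no repressor bound, *temW* is transcribed.
So TemW is produced and active.
Required activator JalG is absent, so *qilT* is not transcribed.
So QilT is not produced.
MoO₄²⁻ is present, so WexD is active.
Malonate is present, so KulT is inactive.
Required activator KulT is absent, so *haxX* is not transcribed.
So HaxX is not produced.
With repressor WexD bound, *elnP* is not transcribed.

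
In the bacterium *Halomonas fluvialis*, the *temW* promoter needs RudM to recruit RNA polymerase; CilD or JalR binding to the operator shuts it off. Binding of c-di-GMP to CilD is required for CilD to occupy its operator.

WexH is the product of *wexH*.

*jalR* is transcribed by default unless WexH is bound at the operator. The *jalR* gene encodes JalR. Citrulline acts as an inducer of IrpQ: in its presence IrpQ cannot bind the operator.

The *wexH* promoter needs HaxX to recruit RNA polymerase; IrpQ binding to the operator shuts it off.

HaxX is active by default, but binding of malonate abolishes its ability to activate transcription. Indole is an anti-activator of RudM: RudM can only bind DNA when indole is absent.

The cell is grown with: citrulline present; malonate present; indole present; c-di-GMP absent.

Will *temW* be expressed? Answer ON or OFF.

c-di-GMP is absent, so CilD is inactive.
Indole is present, so RudM is inactive.
Citrulline is present, so IrpQ is inactive.
Malonate is present, so HaxX is inactive.
Required activator HaxX is absent, so *wexH* is not transcribed.
So WexH is not produced.
With no repressor bound, *jalR* is transcribed.
So JalR is produced and active.
With repressor JalR bound, *temW* is not transcribed.

OFF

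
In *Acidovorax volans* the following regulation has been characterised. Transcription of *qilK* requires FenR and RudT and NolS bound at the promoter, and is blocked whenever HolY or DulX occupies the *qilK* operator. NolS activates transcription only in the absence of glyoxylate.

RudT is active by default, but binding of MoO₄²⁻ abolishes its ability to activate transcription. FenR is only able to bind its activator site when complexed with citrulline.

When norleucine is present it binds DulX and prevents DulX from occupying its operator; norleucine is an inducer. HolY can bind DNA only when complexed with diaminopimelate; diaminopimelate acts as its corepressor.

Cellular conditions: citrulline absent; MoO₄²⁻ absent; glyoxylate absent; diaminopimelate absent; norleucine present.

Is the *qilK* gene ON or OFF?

Diaminopimelate is absent, so HolY is inactive.
Citrulline is absent, so FenR is inactive.
Norleucine is present, so DulX is inactive.
MoO₄²⁻ is absent, so RudT is active.
Glyoxylate is absent, so NolS is active.
Required activator FenR is absent, so *qilK* is not transcribed.

OFF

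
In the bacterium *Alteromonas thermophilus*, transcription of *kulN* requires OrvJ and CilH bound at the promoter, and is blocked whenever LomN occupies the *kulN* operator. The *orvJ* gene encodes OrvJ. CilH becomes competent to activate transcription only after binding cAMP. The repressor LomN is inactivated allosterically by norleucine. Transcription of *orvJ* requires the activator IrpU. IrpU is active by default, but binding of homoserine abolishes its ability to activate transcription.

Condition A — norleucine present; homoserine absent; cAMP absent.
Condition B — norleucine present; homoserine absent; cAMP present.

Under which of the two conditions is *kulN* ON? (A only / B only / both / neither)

B only

Condition A:
Norleucine is present, so LomN is inactive.
Homoserine is absent, so IrpU is active.
No repressor is bound and IrpU is active, so *orvJ* is transcribed.
So OrvJ is produced and active.
cAMP is absent, so CilH is inactive.
Required activator CilH is absent, so *kulN* is not transcribed.
→ *kulN* is OFF in A.
Condition B:
Norleucine is present, so LomN is inactive.
Homoserine is absent, so IrpU is active.
No repressor is bound and IrpU is active, so *orvJ* is transcribed.
So OrvJ is produced and active.
cAMP is present, so CilH is active.
No repressor is bound and OrvJ and CilH are active, so *kulN* is transcribed.
→ *kulN* is ON in B.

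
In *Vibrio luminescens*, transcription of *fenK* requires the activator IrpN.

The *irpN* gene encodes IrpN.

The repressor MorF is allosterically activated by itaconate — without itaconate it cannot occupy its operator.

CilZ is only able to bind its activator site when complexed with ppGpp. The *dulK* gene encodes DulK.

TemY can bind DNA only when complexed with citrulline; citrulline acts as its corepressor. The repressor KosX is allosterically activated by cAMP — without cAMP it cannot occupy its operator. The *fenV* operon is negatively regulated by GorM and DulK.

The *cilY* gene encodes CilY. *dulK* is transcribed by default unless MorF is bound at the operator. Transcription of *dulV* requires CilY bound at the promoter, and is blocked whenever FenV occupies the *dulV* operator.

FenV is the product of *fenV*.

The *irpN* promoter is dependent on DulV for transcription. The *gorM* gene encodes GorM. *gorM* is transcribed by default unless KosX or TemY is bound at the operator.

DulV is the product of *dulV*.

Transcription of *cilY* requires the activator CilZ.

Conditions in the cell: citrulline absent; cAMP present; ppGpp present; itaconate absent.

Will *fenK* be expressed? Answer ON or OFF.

cAMP is present, so KosX is active.
Citrulline is absent, so TemY is inactive.
With repressor KosX bound, *gorM* is not transcribed.
So GorM is not produced.
Itaconate is absent, so MorF is inactive.
With no repressor bound, *dulK* is transcribed.
So DulK is produced and active.
With repressor DulK bound, *fenV* is not transcribed.
So FenV is not produced.
ppGpp is present, so CilZ is active.
No repressor is bound and CilZ is active, so *cilY* is transcribed.
So CilY is produced and active.
No repressor is bound and CilY is active, so *dulV* is transcribed.
So DulV is produced and active.
No repressor is bound and DulV is active, so *irpN* is transcribed.
So IrpN is produced and active.
No repressor is bound and IrpN is active, so *fenK* is transcribed.

ON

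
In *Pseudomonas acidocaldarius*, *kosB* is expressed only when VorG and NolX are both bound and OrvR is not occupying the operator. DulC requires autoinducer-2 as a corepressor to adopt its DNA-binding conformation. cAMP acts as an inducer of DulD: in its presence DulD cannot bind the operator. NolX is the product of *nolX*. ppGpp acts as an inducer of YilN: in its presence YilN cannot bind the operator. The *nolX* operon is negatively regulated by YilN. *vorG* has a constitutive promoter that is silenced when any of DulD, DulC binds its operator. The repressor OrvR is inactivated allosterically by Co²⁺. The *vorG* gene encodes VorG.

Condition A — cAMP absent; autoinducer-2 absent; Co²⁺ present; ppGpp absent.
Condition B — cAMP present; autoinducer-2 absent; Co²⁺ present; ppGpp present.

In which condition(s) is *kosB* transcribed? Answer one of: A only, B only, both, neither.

B only

Condition A:
cAMP is absent, so DulD is active.
Autoinducer-2 is absent, so DulC is inactive.
With repressor DulD bound, *vorG* is not transcribed.
So VorG is not produced.
Co²⁺ is present, so OrvR is inactive.
ppGpp is absent, so YilN is active.
With repressor YilN bound, *nolX* is not transcribed.
So NolX is not produced.
Required activator VorG is absent, so *kosB* is not transcribed.
→ *kosB* is OFF in A.
Condition B:
cAMP is present, so DulD is inactive.
Autoinducer-2 is absent, so DulC is inactive.
With no repressor bound, *vorG* is transcribed.
So VorG is produced and active.
Co²⁺ is present, so OrvR is inactive.
ppGpp is present, so YilN is inactive.
With no repressor bound, *nolX* is transcribed.
So NolX is produced and active.
No repressor is bound and VorG and NolX are active, so *kosB* is transcribed.
→ *kosB* is ON in B.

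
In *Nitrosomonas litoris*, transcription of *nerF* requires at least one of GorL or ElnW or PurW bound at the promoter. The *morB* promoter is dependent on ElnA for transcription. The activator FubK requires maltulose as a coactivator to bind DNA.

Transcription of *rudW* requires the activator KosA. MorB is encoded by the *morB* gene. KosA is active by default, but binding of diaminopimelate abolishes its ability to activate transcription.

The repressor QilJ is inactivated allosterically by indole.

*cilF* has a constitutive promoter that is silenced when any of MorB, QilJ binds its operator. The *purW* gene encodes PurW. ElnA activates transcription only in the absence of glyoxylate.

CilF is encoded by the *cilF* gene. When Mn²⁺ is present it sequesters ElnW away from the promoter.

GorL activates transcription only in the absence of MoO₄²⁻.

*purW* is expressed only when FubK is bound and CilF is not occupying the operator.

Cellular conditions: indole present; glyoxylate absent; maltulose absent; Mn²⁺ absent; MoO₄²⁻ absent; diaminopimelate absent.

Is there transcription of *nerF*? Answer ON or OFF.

ON

MoO₄²⁻ is absent, so GorL is active.
Mn²⁺ is absent, so ElnW is active.
Glyoxylate is absent, so ElnA is active.
No repressor is bound and ElnA is active, so *morB* is transcribed.
So MorB is produced and active.
Indole is present, so QilJ is inactive.
With repressor MorB bound, *cilF* is not transcribed.
So CilF is not produced.
Maltulose is absent, so FubK is inactive.
Required activator FubK is absent, so *purW* is not transcribed.
So PurW is not produced.
Activator GorL is present, so *nerF* is transcribed.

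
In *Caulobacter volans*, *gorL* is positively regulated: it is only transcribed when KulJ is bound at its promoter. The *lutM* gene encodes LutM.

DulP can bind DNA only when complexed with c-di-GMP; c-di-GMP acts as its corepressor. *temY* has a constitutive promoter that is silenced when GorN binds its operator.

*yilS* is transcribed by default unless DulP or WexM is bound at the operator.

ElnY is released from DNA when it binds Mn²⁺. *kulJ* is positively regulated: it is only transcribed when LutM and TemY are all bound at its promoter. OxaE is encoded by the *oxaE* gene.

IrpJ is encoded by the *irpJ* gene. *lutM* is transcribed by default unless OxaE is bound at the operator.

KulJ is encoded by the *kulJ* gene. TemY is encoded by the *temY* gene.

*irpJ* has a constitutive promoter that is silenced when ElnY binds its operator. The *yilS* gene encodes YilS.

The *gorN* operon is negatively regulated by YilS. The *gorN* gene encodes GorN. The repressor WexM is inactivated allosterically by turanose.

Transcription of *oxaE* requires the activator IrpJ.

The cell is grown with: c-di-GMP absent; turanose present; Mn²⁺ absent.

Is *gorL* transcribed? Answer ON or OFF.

ON

Mn²⁺ is absent, so ElnY is active.
With repressor ElnY bound, *irpJ* is not transcribed.
So IrpJ is not produced.
Required activator IrpJ is absent, so *oxaE* is not transcribed.
So OxaE is not produced.
With no repressor bound, *lutM* is transcribed.
So LutM is produced and active.
c-di-GMP is absent, so DulP is inactive.
Turanose is present, so WexM is inactive.
With no repressor bound, *yilS* is transcribed.
So YilS is produced and active.
With repressor YilS bound, *gorN* is not transcribed.
So GorN is not produced.
With no repressor bound, *temY* is transcribed.
So TemY is produced and active.
No repressor is bound and LutM and TemY are active, so *kulJ* is transcribed.
So KulJ is produced and active.
No repressor is bound and KulJ is active, so *gorL* is transcribed.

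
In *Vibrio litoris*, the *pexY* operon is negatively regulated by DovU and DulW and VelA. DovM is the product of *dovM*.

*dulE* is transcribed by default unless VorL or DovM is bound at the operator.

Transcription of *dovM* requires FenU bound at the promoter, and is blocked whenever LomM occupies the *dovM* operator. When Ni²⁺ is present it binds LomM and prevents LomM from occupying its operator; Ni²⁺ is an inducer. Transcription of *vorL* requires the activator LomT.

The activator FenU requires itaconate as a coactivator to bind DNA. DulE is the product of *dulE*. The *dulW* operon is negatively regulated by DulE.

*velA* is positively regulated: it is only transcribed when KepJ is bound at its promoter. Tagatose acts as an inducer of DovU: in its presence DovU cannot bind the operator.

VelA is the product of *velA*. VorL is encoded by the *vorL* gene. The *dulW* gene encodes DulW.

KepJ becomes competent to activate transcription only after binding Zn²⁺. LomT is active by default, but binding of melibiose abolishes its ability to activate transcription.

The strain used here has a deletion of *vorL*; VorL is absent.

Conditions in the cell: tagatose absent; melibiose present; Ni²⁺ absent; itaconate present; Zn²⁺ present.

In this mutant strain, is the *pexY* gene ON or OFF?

OFF

Tagatose is absent, so DovU is active.
VorL is non-functional in this strain, so it has no effect.
Itaconate is present, so FenU is active.
Ni²⁺ is absent, so LomM is active.
With repressor LomM bound, *dovM* is not transcribed.
So DovM is not produced.
With no repressor bound, *dulE* is transcribed.
So DulE is produced and active.
With repressor DulE bound, *dulW* is not transcribed.
So DulW is not produced.
Zn²⁺ is present, so KepJ is active.
No repressor is bound and KepJ is active, so *velA* is transcribed.
So VelA is produced and active.
With repressor DovU bound, *pexY* is not transcribed.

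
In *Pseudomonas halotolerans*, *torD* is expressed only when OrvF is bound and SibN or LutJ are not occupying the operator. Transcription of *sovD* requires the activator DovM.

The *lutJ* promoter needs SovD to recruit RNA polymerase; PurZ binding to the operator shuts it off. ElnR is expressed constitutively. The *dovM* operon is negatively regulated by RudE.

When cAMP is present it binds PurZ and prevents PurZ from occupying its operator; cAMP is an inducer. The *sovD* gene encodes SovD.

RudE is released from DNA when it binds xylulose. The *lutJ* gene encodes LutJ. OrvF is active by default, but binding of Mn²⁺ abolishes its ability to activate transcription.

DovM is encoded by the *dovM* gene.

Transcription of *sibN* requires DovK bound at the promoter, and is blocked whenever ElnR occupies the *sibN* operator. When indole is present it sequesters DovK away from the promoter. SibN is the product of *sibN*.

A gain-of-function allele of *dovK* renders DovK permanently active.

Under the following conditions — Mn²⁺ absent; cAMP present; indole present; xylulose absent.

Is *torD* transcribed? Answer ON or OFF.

ON

ElnR is produced constitutively and is active.
DovK is constitutively active in this strain.
With repressor ElnR bound, *sibN* is not transcribed.
So SibN is not produced.
Mn²⁺ is absent, so OrvF is active.
Xylulose is absent, so RudE is active.
With repressor RudE bound, *dovM* is not transcribed.
So DovM is not produced.
Required activator DovM is absent, so *sovD* is not transcribed.
So SovD is not produced.
cAMP is present, so PurZ is inactive.
Required activator SovD is absent, so *lutJ* is not transcribed.
So LutJ is not produced.
No repressor is bound and OrvF is active, so *torD* is transcribed.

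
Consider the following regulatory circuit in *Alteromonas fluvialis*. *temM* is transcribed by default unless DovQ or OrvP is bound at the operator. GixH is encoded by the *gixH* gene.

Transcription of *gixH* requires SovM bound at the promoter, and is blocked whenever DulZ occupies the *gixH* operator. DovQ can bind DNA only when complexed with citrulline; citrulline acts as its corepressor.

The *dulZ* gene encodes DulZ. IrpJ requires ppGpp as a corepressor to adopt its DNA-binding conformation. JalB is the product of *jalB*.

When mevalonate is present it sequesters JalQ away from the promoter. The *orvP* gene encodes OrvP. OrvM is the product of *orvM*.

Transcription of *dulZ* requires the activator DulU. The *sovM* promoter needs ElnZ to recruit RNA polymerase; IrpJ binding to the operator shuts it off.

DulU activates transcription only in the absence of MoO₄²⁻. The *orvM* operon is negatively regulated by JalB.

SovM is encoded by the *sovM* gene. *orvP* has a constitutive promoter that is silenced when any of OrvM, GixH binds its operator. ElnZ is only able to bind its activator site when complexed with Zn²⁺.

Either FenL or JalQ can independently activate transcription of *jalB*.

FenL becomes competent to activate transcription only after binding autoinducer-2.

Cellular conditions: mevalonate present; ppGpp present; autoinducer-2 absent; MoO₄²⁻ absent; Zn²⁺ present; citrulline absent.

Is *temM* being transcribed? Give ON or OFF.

Citrulline is absent, so DovQ is inactive.
Autoinducer-2 is absent, so FenL is inactive.
Mevalonate is present, so JalQ is inactive.
No activator is available at the *jalB* promoter, so *jalB* is not transcribed.
So JalB is not produced.
With no repressor bound, *orvM* is transcribed.
So OrvM is produced and active.
Zn²⁺ is present, so ElnZ is active.
ppGpp is present, so IrpJ is active.
With repressor IrpJ bound, *sovM* is not transcribed.
So SovM is not produced.
MoO₄²⁻ is absent, so DulU is active.
No repressor is bound and DulU is active, so *dulZ* is transcribed.
So DulZ is produced and active.
With repressor DulZ bound, *gixH* is not transcribed.
So GixH is not produced.
With repressor OrvM bound, *orvP* is not transcribed.
So OrvP is not produced.
With no repressor bound, *temM* is transcribed.

ON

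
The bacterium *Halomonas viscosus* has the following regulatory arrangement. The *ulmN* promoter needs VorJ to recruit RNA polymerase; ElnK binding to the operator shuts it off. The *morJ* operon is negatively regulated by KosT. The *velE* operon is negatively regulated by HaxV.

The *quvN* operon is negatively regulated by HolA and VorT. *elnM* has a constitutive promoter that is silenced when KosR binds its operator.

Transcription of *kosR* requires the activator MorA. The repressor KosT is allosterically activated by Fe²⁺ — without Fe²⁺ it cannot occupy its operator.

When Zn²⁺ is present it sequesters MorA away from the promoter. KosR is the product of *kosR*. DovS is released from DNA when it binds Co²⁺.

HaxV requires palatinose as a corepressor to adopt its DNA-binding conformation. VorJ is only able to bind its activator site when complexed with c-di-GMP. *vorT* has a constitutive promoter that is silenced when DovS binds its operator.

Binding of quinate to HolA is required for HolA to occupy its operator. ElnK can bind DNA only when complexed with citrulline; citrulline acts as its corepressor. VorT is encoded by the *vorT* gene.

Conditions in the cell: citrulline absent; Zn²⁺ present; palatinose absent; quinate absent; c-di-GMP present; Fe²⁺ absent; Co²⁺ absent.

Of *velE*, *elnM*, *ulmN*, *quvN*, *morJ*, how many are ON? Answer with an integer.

5

Palatinose is absent, so HaxV is inactive.
With no repressor bound, *velE* is transcribed.
→ *velE* is ON.
Zn²⁺ is present, so MorA is inactive.
Required activator MorA is absent, so *kosR* is not transcribed.
So KosR is not produced.
With no repressor bound, *elnM* is transcribed.
→ *elnM* is ON.
Citrulline is absent, so ElnK is inactive.
c-di-GMP is present, so VorJ is active.
No repressor is bound and VorJ is active, so *ulmN* is transcribed.
→ *ulmN* is ON.
Quinate is absent, so HolA is inactive.
Co²⁺ is absent, so DovS is active.
With repressor DovS bound, *vorT* is not transcribed.
So VorT is not produced.
With no repressor bound, *quvN* is transcribed.
→ *quvN* is ON.
Fe²⁺ is absent, so KosT is inactive.
With no repressor bound, *morJ* is transcribed.
→ *morJ* is ON.
5 of the 5 genes are transcribed.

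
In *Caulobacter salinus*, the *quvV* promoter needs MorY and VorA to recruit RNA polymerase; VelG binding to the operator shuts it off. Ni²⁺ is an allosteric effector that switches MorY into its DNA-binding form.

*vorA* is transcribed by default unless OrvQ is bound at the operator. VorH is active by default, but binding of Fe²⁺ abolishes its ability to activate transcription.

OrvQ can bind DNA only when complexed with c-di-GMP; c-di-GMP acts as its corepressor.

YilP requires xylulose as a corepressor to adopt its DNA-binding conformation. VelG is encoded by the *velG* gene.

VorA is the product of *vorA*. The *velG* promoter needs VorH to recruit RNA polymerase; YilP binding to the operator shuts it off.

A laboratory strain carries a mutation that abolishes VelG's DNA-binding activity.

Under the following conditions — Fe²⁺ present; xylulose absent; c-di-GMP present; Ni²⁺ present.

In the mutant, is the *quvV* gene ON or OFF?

OFF

Ni²⁺ is present, so MorY is active.
c-di-GMP is present, so OrvQ is active.
With repressor OrvQ bound, *vorA* is not transcribed.
So VorA is not produced.
VelG is non-functional in this strain, so it has no effect.
Required activator VorA is absent, so *quvV* is not transcribed.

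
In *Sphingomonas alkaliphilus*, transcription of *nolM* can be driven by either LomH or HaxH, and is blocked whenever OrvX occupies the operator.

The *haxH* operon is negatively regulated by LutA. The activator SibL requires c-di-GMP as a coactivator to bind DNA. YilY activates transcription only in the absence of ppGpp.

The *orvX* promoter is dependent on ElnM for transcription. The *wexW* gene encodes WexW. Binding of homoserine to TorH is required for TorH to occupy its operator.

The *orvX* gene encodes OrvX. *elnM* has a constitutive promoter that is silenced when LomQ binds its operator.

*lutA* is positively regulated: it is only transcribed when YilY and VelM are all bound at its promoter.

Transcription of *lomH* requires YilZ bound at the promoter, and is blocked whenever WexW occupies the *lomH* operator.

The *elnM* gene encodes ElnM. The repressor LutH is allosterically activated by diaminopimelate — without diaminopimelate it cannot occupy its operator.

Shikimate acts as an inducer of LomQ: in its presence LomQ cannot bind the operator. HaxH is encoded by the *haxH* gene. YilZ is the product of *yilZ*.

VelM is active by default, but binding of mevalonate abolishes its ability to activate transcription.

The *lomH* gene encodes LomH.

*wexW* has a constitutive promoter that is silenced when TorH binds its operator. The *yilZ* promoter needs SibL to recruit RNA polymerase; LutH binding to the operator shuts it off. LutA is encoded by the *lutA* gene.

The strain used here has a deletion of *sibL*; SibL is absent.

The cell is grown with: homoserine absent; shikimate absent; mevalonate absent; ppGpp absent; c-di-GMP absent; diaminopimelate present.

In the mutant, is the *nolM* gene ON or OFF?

Diaminopimelate is present, so LutH is active.
SibL is non-functional in this strain, so it has no effect.
With repressor LutH bound, *yilZ* is not transcribed.
So YilZ is not produced.
Homoserine is absent, so TorH is inactive.
With no repressor bound, *wexW* is transcribed.
So WexW is produced and active.
With repressor WexW bound, *lomH* is not transcribed.
So LomH is not produced.
ppGpp is absent, so YilY is active.
Mevalonate is absent, so VelM is active.
No repressor is bound and YilY and VelM are active, so *lutA* is transcribed.
So LutA is produced and active.
With repressor LutA bound, *haxH* is not transcribed.
So HaxH is not produced.
Shikimate is absent, so LomQ is active.
With repressor LomQ bound, *elnM* is not transcribed.
So ElnM is not produced.
Required activator ElnM is absent, so *orvX* is not transcribed.
So OrvX is not produced.
No activator is available at the *nolM* promoter, so *nolM* is not transcribed.

OFF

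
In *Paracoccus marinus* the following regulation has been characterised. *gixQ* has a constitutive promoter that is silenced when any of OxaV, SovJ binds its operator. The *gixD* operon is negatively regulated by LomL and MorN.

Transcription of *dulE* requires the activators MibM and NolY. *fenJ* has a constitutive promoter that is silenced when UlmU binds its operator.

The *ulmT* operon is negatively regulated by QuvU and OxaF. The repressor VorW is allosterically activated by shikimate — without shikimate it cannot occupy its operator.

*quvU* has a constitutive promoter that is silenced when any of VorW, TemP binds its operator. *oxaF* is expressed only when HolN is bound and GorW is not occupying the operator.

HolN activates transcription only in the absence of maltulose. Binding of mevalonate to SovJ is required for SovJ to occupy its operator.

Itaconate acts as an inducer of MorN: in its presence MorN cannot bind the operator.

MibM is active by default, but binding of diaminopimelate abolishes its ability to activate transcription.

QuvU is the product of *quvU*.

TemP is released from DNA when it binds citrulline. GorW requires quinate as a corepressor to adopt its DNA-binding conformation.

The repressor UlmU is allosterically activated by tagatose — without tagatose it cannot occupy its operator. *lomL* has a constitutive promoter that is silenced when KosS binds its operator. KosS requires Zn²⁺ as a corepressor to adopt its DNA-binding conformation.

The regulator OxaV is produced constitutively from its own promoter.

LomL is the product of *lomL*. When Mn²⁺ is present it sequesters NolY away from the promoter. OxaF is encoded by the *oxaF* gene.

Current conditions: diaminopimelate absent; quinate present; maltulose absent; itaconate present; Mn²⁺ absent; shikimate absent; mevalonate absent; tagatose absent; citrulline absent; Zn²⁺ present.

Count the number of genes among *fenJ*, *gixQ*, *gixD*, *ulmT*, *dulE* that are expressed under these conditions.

Tagatose is absent, so UlmU is inactive.
With no repressor bound, *fenJ* is transcribed.
→ *fenJ* is ON.
OxaV is produced constitutively and is active.
Mevalonate is absent, so SovJ is inactive.
With repressor OxaV bound, *gixQ* is not transcribed.
→ *gixQ* is OFF.
Zn²⁺ is present, so KosS is active.
With repressor KosS bound, *lomL* is not transcribed.
So LomL is not produced.
Itaconate is present, so MorN is inactive.
With no repressor bound, *gixD* is transcribed.
→ *gixD* is ON.
Shikimate is absent, so VorW is inactive.
Citrulline is absent, so TemP is active.
With repressor TemP bound, *quvU* is not transcribed.
So QuvU is not produced.
Quinate is present, so GorW is active.
Maltulose is absent, so HolN is active.
With repressor GorW bound, *oxaF* is not transcribed.
So OxaF is not produced.
With no repressor bound, *ulmT* is transcribed.
→ *ulmT* is ON.
Diaminopimelate is absent, so MibM is active.
Mn²⁺ is absent, so NolY is active.
No repressor is bound and MibM and NolY are active, so *dulE* is transcribed.
→ *dulE* is ON.
4 of the 5 genes are transcribed.

4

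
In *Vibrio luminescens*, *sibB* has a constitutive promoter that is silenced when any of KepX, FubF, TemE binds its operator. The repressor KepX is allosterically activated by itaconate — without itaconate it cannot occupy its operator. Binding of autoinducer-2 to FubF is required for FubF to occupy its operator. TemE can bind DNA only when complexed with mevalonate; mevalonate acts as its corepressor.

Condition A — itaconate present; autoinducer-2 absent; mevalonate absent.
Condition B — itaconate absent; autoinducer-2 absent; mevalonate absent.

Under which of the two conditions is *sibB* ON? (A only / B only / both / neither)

Condition A:
Itaconate is present, so KepX is active.
Autoinducer-2 is absent, so FubF is inactive.
Mevalonate is absent, so TemE is inactive.
With repressor KepX bound, *sibB* is not transcribed.
→ *sibB* is OFF in A.
Condition B:
Itaconate is absent, so KepX is inactive.
Autoinducer-2 is absent, so FubF is inactive.
Mevalonate is absent, so TemE is inactive.
With no repressor bound, *sibB* is transcribed.
→ *sibB* is ON in B.

B only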